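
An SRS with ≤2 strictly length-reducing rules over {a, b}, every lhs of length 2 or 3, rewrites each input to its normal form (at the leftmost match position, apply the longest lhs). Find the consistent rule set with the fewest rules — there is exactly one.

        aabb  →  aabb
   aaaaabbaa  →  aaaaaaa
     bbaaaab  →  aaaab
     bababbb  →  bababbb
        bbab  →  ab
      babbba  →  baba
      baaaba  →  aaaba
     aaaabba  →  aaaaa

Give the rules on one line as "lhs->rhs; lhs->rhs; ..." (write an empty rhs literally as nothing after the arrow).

baa->aa; bba->a

  | aabb
  | aaaaabbaa => aaaaaaa
  | bbaaaab => aaaab
  | bababbb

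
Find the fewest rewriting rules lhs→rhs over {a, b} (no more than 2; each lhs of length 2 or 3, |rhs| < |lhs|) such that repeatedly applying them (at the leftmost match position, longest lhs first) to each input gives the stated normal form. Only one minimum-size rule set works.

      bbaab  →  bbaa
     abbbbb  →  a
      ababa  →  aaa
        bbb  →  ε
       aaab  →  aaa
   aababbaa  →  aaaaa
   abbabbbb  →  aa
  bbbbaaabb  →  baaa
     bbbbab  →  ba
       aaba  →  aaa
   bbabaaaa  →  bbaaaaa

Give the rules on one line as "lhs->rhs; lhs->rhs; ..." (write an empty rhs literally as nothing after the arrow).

  | bbaab => bbaa
  | abbbbb => abbbb => abbb => abb => ab => a
  | ababa => aaba => aaa
  | bbb => ε

ab->a; bbb->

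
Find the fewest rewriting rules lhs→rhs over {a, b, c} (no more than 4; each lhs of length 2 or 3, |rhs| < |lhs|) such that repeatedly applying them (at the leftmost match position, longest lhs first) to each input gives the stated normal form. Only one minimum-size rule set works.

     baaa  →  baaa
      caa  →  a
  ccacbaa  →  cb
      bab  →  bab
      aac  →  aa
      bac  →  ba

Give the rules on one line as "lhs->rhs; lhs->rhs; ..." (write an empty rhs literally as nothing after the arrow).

ac->a; ca->; cba->bc

  | baaa
  | caa => a
  | ccacbaa => ccbaa => cbca => cb
  | bab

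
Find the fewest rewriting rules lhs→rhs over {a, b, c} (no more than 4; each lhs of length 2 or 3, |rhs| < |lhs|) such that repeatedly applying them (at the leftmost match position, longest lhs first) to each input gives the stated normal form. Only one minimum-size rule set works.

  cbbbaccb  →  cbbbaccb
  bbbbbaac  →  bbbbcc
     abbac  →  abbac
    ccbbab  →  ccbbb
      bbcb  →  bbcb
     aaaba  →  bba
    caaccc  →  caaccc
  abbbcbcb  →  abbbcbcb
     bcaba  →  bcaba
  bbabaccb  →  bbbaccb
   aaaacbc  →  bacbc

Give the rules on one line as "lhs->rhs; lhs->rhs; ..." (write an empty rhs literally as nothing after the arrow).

aaa->b; baa->c; bab->bb

  | cbbbaccb
  | bbbbbaac => bbbbcc
  | abbac
  | ccbbab => ccbbb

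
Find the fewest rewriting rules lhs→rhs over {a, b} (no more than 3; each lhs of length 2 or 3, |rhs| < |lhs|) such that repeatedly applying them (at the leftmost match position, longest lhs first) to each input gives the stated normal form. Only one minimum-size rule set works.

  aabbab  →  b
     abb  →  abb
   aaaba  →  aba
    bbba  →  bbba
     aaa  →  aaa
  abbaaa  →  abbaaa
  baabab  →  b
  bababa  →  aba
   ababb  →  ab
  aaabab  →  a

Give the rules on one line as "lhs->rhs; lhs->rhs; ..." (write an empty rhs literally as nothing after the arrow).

  | aabbab => bbab => b
  | abb
  | aaaba => aba
  | bbba

aab->b; bab->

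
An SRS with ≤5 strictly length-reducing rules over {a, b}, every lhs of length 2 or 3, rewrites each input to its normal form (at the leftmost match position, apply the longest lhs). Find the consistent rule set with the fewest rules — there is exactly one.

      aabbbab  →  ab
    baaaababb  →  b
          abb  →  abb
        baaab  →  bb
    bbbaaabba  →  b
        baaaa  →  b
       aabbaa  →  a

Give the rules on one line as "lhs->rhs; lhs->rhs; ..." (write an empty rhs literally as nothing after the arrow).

aba->; ba->b; bba->b; bbb->b

  | aabbbab => aabab => ab
  | baaaababb => baaababb => baababb => bababb => bbabb => bbb => b
  | abb
  | baaab => baab => bab => bb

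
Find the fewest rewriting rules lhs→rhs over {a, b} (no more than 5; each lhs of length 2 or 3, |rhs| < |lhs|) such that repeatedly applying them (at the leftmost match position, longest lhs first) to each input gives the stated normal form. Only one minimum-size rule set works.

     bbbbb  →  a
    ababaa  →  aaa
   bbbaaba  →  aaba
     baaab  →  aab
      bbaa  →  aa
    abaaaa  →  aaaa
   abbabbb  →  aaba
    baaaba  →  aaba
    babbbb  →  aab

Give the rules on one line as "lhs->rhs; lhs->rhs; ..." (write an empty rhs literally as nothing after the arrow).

  | bbbbb => babb => abb => a
  | ababaa => aabaa => aaa
  | bbbaaba => baaaba => aaba
  | baaab => aab

baa->a; bab->ab; bb->; bbb->ba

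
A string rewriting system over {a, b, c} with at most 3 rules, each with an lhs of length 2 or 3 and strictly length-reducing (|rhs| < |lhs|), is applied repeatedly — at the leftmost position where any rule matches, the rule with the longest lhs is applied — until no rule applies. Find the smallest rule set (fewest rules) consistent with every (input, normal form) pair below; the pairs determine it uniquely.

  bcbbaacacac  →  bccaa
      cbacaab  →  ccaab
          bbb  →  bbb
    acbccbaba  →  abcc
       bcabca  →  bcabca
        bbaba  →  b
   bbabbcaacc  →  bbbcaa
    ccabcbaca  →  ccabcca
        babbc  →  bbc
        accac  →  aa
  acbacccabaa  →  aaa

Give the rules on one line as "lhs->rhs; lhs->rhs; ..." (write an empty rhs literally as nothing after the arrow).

ac->a; ba->

  | bcbbaacacac => bcbacacac => bccacac => bccaac => bccaa
  | cbacaab => ccaab
  | bbb
  | acbccbaba => abccbaba => abccba => abcc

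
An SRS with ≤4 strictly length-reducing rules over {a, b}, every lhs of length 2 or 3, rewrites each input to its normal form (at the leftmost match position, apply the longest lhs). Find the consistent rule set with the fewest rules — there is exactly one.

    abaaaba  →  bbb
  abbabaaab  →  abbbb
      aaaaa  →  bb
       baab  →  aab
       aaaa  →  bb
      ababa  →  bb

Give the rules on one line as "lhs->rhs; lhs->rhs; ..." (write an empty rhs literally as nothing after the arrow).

aaa->bb; ba->a; bba->bb

  | abaaaba => aaaaba => bbaba => bbba => bbb
  | abbabaaab => abbbaaab => abbbaab => abbbab => abbbb
  | aaaaa => bbaa => bba => bb
  | baab => aab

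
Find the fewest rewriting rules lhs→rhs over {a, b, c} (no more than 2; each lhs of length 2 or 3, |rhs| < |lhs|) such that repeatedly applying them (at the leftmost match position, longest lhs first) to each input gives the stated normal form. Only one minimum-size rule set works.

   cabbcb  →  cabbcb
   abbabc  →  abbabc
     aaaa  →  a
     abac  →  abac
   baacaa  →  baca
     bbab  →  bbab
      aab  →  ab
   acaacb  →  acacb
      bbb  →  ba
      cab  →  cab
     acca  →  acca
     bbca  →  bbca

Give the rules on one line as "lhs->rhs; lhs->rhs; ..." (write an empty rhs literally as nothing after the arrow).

aa->a; bbb->ba

  | cabbcb
  | abbabc
  | aaaa => aaa => aa => a
  | abac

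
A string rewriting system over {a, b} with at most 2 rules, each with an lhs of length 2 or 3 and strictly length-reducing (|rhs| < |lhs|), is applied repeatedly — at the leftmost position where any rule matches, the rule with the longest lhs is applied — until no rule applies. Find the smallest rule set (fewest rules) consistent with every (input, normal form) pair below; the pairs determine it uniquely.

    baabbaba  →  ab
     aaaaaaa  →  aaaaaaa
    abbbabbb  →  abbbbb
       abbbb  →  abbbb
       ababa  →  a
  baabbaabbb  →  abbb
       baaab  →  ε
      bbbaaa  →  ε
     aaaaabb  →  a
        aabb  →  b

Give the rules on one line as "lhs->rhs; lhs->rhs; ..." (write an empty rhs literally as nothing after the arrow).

aab->; ba->

  | baabbaba => abbaba => abba => ab
  | aaaaaaa
  | abbbabbb => abbbbb
  | abbbb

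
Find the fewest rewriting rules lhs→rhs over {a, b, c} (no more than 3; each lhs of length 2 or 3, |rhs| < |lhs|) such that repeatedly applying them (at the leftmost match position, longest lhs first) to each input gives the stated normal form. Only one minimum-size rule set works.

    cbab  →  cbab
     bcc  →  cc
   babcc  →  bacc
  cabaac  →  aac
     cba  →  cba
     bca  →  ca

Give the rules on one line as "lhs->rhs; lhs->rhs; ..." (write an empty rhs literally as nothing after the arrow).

bc->c; cab->

  | cbab
  | bcc => cc
  | babcc => bacc
  | cabaac => aac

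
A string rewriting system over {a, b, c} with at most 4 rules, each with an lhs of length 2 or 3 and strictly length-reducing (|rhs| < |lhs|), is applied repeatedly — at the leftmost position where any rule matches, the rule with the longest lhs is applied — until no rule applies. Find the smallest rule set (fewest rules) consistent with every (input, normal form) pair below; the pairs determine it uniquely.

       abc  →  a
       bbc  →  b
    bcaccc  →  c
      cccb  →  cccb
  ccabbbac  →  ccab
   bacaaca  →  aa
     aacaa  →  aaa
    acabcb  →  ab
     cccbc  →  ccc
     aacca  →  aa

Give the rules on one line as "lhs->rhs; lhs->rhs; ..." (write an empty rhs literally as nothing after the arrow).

  | abc => a
  | bbc => b
  | bcaccc => accc => bcc => c
  | cccb

ac->b; ba->a; bc->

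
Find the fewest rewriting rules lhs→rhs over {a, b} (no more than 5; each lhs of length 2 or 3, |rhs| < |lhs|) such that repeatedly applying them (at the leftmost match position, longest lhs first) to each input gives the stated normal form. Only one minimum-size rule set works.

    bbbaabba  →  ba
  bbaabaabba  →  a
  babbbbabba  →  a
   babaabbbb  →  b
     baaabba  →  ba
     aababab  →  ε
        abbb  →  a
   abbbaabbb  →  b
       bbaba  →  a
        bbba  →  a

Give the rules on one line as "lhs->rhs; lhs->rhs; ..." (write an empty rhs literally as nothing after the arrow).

aa->a; aaa->b; ab->; bb->a

  | bbbaabba => abaabba => aabba => abba => ba
  | bbaabaabba => aaabaabba => bbaabba => aaabba => bbba => aba => a
  | babbbbabba => bbbbabba => abbabba => babba => bba => aa => a
  | babaabbbb => baabbbb => babbbb => bbbb => abb => b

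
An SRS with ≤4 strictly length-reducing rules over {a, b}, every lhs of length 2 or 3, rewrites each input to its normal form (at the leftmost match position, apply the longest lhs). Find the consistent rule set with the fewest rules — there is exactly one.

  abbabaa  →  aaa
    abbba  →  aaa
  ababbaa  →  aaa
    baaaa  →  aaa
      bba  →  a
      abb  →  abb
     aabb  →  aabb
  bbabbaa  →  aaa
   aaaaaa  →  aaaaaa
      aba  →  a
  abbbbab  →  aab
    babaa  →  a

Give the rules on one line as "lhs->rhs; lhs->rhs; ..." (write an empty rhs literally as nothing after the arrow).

ba->; bba->a; bbb->a

  | abbabaa => aabaa => aaa
  | abbba => aaa
  | ababbaa => abbaa => aaa
  | baaaa => aaa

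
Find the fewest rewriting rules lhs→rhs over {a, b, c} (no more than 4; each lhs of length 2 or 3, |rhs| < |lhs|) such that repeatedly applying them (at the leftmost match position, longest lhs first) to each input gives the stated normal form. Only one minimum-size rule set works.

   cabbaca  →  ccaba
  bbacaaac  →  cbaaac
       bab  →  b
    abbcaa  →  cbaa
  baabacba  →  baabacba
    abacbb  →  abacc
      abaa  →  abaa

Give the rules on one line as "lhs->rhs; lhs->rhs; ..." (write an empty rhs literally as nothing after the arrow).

abb->ca; aca->ba; bab->b; bb->c

  | cabbaca => ccaaca => ccaba
  | bbacaaac => cacaaac => cbaaac
  | bab => b
  | abbcaa => cacaa => cbaa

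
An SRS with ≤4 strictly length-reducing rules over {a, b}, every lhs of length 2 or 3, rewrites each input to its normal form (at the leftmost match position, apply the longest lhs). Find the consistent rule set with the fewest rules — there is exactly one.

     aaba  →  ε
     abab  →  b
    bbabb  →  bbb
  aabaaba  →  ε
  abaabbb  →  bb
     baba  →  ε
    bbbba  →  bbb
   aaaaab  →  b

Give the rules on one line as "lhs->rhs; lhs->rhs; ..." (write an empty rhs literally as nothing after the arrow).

ab->b; abb->b; ba->

  | aaba => aba => ba => ε
  | abab => bab => b
  | bbabb => bbb
  | aabaaba => abaaba => baaba => aba => ba => ε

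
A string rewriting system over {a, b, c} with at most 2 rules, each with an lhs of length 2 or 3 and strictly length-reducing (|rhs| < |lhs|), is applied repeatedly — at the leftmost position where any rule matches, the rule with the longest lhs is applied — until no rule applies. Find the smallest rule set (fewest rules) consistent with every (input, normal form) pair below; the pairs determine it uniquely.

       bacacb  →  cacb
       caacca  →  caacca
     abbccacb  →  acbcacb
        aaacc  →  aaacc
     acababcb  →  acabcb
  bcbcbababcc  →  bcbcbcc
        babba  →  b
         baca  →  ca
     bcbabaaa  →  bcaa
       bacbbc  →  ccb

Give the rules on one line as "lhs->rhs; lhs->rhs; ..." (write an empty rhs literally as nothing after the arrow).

  | bacacb => cacb
  | caacca
  | abbccacb => acbcacb
  | aaacc

ba->; bbc->cb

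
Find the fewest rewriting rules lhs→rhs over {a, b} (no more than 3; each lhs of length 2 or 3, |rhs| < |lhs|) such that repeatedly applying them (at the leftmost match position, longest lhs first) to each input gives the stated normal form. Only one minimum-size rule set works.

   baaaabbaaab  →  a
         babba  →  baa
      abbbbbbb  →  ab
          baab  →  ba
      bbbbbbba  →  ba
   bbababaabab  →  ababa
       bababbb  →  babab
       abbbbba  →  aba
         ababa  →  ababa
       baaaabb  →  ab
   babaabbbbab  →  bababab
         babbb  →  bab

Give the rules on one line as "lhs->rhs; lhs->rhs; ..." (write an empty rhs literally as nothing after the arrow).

aaa->ba; aab->a; bb->

  | baaaabbaaab => bbaabbaaab => aabbaaab => abaaab => abbab => aab => a
  | babba => baa
  | abbbbbbb => abbbbb => abbb => ab
  | baab => ba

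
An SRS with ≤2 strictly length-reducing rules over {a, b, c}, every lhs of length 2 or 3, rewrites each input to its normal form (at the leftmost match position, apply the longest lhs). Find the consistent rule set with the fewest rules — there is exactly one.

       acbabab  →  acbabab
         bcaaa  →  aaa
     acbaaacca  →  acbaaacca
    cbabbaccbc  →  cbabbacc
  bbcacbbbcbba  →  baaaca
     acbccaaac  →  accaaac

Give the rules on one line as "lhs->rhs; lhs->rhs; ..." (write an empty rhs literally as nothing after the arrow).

  | acbabab
  | bcaaa => aaa
  | acbaaacca
  | cbabbaccbc => cbabbacc

bc->; cbb->ac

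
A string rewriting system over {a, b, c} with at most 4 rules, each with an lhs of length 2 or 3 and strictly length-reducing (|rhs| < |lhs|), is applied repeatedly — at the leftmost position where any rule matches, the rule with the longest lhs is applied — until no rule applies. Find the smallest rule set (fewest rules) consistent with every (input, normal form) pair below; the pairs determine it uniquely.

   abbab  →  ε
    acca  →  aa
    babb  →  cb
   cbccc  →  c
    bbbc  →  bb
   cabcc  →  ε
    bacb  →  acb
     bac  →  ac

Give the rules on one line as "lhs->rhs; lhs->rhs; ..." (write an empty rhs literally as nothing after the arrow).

ab->c; ba->a; bc->; cc->

  | abbab => cbab => cab => cc => ε
  | acca => aa
  | babb => abb => cb
  | cbccc => ccc => c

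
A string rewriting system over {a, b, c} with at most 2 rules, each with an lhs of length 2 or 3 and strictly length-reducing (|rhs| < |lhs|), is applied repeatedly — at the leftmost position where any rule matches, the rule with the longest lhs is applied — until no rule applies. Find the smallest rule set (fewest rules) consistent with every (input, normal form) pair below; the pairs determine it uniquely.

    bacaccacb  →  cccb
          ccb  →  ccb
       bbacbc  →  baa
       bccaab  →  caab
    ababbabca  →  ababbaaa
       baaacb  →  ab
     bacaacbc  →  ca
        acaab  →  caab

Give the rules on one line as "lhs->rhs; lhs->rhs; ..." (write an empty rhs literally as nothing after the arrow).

ac->c; bc->a

  | bacaccacb => bcaccacb => aaccacb => accacb => ccacb => cccb
  | ccb
  | bbacbc => bbcbc => babc => baa
  | bccaab => acaab => caab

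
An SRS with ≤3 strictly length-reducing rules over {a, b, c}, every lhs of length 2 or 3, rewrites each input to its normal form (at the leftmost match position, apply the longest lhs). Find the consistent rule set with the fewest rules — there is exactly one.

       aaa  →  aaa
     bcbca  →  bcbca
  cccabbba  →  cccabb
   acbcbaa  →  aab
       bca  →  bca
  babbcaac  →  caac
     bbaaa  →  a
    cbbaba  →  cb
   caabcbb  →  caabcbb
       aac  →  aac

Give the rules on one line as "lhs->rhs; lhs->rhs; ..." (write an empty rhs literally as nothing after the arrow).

ba->; bbc->c; cba->ab

  | aaa
  | bcbca
  | cccabbba => cccabb
  | acbcbaa => acbaba => aabba => aab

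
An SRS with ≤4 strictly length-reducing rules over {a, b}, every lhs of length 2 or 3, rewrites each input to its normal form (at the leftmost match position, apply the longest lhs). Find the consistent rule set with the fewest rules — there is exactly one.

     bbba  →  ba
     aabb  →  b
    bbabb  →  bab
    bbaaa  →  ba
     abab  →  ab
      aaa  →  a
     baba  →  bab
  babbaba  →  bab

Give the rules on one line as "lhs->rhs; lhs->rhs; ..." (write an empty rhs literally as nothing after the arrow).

  | bbba => bba => ba
  | aabb => bb => b
  | bbabb => babb => bab
  | bbaaa => baaa => ba

aa->; aba->ab; bb->b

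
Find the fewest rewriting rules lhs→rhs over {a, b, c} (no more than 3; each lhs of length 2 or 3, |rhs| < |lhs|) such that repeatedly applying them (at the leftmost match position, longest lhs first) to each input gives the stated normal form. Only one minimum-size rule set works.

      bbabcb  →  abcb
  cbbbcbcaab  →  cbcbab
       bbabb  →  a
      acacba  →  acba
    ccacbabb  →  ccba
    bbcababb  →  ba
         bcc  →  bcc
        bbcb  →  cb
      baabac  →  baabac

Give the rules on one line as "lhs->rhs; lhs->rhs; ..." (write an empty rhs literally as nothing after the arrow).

bb->; ca->

  | bbabcb => abcb
  | cbbbcbcaab => cbcbcaab => cbcbab
  | bbabb => abb => a
  | acacba => acba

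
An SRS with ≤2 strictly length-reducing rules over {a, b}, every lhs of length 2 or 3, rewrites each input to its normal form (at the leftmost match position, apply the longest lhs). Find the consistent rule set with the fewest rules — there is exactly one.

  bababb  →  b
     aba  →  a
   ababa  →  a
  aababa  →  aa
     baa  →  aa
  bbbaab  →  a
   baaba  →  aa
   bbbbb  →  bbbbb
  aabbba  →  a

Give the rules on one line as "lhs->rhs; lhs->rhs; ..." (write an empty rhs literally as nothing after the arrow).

  | bababb => ababb => abb => b
  | aba => a
  | ababa => aba => a
  | aababa => aaba => aa

ab->; ba->a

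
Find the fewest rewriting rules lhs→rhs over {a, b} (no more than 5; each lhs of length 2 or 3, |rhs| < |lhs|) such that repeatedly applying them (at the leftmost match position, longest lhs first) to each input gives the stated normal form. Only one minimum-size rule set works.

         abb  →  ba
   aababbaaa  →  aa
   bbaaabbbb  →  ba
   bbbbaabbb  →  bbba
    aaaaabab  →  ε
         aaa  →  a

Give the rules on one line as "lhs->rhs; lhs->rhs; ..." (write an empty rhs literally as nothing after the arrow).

  | abb => ba
  | aababbaaa => aabbaaa => abaaaa => aaaa => aa
  | bbaaabbbb => bbabbbb => babbb => abb => ba
  | bbbbaabbb => bbbbabab => bbbaab => bbba

aaa->a; ab->; abb->ba; bab->a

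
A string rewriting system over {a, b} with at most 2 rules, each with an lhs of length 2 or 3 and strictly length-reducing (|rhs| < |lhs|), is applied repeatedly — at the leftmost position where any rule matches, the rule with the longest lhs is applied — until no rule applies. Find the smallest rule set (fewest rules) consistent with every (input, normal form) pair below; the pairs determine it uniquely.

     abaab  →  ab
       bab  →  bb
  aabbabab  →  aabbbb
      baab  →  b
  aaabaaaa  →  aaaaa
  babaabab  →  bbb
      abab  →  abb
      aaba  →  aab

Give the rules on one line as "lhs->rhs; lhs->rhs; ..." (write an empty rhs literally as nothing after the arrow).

ba->b; baa->

  | abaab => ab
  | bab => bb
  | aabbabab => aabbbab => aabbbb
  | baab => b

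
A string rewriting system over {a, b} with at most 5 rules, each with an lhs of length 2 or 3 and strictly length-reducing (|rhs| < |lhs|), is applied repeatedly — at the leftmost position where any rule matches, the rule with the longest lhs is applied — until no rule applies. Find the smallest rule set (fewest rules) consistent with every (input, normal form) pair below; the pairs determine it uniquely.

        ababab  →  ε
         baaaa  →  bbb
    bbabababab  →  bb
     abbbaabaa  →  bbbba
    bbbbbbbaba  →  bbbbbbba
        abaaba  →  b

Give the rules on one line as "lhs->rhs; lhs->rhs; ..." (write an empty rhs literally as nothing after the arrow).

aa->b; aab->a; ab->; abb->bb

  | ababab => abab => ab => ε
  | baaaa => bbaa => bbb
  | bbabababab => bbababab => bbabab => bbab => bb
  | abbbaabaa => bbbaabaa => bbbaaa => bbbba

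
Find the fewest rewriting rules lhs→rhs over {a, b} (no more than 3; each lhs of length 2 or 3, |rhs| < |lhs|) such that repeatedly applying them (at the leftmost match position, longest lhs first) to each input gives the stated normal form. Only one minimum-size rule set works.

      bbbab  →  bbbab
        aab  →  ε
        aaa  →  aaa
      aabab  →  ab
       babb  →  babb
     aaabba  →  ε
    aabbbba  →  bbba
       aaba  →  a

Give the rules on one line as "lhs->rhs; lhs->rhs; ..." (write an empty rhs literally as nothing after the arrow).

aab->; aba->

  | bbbab
  | aab => ε
  | aaa
  | aabab => ab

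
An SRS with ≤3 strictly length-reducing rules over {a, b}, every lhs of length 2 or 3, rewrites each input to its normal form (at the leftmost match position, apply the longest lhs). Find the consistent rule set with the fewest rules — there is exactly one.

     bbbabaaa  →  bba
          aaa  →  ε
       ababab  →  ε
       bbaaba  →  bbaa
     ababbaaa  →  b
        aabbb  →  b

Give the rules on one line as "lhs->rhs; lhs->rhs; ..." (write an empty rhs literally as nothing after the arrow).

  | bbbabaaa => bbaaaa => bba
  | aaa => ε
  | ababab => abab => ab => ε
  | bbaaba => bbaa

aaa->; ab->; bab->a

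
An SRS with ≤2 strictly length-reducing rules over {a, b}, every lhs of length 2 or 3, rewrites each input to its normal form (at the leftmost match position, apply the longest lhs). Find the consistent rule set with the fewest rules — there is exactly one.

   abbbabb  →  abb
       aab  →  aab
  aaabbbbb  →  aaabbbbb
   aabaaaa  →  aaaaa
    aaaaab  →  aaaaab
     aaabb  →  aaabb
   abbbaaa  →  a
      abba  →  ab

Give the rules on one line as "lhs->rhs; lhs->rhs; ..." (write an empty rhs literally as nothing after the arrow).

ba->; bab->ba

  | abbbabb => abbbab => abbba => abb
  | aab
  | aaabbbbb
  | aabaaaa => aaaaa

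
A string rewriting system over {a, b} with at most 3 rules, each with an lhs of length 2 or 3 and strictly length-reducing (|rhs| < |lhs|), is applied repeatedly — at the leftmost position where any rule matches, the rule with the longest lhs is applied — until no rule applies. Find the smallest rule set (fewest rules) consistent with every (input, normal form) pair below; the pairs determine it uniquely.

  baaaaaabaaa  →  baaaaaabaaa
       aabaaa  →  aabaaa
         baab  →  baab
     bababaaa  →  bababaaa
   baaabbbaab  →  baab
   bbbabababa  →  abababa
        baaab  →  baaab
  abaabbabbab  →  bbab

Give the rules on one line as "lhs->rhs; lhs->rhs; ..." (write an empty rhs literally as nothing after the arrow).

  | baaaaaabaaa
  | aabaaa
  | baab
  | bababaaa

abb->bb; bbb->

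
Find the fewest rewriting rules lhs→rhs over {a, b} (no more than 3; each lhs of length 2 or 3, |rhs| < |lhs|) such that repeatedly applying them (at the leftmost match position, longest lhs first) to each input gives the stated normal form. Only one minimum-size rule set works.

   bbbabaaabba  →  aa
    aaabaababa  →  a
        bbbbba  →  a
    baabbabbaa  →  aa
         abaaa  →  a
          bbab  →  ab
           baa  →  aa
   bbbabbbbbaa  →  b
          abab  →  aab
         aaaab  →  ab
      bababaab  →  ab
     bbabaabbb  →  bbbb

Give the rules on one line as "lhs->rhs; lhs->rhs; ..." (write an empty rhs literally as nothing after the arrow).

  | bbbabaaabba => bbabaaabba => babaaabba => abaaabba => aaaabba => babba => abba => aba => aa
  | aaabaababa => bbaababa => baababa => aababa => aaaba => bba => ba => a
  | bbbbba => bbbba => bbba => bba => ba => a
  | baabbabbaa => aabbabbaa => aababbaa => aaabbaa => bbbaa => bbaa => baa => aa

aaa->b; ba->a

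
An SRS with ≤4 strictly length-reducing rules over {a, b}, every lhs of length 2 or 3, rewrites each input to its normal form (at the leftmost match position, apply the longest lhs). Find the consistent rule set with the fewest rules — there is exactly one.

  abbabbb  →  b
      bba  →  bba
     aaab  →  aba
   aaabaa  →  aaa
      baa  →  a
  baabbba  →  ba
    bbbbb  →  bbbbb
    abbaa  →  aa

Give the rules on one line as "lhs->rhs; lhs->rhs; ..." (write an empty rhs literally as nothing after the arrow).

aab->ba; abb->; baa->a

  | abbabbb => abbb => b
  | bba
  | aaab => aba
  | aaabaa => abaaa => aaa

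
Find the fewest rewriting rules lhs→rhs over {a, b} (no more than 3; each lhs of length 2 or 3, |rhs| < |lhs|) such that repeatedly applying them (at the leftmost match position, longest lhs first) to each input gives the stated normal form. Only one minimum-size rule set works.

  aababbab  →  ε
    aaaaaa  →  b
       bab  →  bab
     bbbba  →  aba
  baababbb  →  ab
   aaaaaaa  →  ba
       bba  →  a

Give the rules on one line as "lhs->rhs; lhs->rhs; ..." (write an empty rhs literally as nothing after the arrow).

  | aababbab => bbabbab => abbab => aab => bb => ε
  | aaaaaa => baaaa => bbaa => aa => b
  | bab
  | bbbba => aba

aa->b; bb->; bbb->a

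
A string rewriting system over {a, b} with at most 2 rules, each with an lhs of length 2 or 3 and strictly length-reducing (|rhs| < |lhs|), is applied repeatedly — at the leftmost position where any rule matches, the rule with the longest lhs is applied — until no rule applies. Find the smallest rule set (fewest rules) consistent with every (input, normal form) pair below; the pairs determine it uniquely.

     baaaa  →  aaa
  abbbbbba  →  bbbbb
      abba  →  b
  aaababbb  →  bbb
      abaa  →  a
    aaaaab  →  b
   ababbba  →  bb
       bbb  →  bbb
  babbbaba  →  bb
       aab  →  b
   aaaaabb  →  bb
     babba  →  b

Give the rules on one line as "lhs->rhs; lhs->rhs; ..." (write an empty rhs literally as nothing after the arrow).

  | baaaa => aaa
  | abbbbbba => bbbbbba => bbbbb
  | abba => bba => b
  | aaababbb => aababbb => ababbb => babbb => bbb

ab->b; ba->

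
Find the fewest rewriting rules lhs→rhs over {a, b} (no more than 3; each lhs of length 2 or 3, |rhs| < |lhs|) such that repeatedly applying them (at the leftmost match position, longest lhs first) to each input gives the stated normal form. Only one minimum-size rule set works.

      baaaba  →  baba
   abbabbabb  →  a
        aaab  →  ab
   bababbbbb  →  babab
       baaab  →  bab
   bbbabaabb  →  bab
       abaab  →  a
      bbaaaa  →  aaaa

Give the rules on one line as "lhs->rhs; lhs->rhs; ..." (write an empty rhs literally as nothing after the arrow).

aab->b; bb->

  | baaaba => baba
  | abbabbabb => aabbabb => bbabb => abb => a
  | aaab => ab
  | bababbbbb => bababbb => babab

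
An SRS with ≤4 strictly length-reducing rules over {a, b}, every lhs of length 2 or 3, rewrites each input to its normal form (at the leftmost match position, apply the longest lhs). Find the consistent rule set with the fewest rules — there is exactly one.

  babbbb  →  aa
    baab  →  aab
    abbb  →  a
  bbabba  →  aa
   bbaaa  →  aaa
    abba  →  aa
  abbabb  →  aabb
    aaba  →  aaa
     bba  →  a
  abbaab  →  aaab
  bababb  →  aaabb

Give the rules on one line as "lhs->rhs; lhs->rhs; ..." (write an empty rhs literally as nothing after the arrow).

  | babbbb => aabbb => aa
  | baab => aab
  | abbb => a
  | bbabba => abba => aa

ba->a; bab->aa; bba->a; bbb->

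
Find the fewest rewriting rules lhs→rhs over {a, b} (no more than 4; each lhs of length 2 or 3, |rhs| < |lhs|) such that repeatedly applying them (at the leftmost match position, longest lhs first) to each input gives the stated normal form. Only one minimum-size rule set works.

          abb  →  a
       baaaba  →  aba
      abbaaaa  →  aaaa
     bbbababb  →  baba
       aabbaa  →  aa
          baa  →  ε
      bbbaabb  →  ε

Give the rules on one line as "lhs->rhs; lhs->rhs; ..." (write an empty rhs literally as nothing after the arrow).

aab->ab; baa->; bb->; bba->

  | abb => a
  | baaaba => aba
  | abbaaaa => aaaa
  | bbbababb => bababb => baba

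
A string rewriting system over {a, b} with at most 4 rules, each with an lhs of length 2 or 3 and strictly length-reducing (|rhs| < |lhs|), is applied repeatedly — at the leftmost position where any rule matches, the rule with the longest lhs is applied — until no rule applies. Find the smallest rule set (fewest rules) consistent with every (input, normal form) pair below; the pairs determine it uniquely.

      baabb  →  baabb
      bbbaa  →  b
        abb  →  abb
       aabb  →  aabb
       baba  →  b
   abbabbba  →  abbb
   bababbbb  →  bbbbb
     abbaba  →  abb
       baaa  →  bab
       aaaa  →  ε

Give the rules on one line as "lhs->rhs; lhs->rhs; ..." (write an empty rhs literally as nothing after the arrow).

aaa->ab; aba->; bba->ab

  | baabb
  | bbbaa => baba => b
  | abb
  | aabb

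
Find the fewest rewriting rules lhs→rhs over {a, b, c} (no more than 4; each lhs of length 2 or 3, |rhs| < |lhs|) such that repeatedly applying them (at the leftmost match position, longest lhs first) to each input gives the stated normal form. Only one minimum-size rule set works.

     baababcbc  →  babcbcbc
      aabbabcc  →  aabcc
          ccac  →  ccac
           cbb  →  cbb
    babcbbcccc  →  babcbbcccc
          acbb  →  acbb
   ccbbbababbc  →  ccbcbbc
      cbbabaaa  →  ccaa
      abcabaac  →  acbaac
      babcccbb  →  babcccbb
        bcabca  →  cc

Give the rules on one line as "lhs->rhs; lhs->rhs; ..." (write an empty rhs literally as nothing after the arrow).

  | baababcbc => babcbcbc
  | aabbabcc => aabcc
  | ccac
  | cbb

aba->bc; abb->; bbb->; bca->c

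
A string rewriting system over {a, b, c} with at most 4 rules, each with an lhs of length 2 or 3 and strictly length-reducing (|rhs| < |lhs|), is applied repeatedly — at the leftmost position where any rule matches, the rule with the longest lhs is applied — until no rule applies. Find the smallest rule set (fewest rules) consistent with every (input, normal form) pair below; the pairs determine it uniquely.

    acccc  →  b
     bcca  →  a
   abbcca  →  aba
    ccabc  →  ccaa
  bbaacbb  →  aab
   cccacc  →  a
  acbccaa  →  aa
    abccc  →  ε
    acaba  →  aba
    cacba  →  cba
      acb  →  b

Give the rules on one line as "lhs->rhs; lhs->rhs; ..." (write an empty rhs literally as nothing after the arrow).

  | acccc => ccc => b
  | bcca => aca => a
  | abbcca => abaca => aba
  | ccabc => ccaa

ac->; bab->ca; bc->a; ccc->b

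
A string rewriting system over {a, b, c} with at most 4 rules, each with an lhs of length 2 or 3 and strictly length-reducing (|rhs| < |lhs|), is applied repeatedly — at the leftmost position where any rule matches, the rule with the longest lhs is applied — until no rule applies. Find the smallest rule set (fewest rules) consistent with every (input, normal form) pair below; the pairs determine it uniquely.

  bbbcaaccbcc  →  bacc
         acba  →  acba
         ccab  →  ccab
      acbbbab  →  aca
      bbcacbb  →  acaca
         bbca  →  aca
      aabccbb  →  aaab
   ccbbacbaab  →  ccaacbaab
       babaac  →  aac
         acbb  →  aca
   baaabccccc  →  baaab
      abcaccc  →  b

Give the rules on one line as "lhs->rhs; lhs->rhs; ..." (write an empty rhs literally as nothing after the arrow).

aba->b; bb->a; bc->b; cbc->

  | bbbcaaccbcc => abcaaccbcc => abaaccbcc => baccbcc => bacc
  | acba
  | ccab
  | acbbbab => acabab => acbb => aca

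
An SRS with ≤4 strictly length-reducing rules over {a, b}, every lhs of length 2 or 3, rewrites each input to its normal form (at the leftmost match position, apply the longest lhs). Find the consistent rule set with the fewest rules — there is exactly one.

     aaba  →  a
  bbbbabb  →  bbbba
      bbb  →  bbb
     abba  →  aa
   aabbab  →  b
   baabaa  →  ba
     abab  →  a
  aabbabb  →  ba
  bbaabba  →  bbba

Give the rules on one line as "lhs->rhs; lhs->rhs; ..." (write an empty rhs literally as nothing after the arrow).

aaa->ba; ab->; aba->ab; abb->a

  | aaba => aab => a
  | bbbbabb => bbbba
  | bbb
  | abba => aa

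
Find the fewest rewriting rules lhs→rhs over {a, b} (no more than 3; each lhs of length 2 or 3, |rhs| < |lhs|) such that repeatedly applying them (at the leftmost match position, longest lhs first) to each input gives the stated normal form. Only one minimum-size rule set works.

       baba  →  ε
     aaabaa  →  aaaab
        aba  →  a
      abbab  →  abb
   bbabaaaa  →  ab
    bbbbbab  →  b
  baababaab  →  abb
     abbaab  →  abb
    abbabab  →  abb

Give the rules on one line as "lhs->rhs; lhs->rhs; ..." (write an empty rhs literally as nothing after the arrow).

  | baba => ba => ε
  | aaabaa => aaaab
  | aba => a
  | abbab => abb

ba->; baa->ab; bbb->b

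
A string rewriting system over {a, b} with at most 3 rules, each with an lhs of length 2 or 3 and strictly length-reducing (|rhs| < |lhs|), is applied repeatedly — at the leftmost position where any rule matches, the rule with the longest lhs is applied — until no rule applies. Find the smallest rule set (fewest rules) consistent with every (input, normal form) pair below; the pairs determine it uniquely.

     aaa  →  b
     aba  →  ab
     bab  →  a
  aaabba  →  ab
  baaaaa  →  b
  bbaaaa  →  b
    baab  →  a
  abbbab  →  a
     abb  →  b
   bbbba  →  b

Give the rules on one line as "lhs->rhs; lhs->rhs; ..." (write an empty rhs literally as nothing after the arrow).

  | aaa => ba => b
  | aba => ab
  | bab => bb => a
  | aaabba => babba => bbba => aba => ab

aa->b; ba->b; bb->a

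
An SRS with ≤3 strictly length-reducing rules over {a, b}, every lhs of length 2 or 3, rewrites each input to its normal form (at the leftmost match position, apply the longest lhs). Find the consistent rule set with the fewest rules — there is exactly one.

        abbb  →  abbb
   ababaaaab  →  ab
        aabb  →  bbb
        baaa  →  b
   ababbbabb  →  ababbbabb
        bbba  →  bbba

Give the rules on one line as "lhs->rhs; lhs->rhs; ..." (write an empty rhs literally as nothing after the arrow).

  | abbb
  | ababaaaab => abaaaab => aaaab => baab => ab
  | aabb => bbb
  | baaa => aa => b

aa->b; baa->a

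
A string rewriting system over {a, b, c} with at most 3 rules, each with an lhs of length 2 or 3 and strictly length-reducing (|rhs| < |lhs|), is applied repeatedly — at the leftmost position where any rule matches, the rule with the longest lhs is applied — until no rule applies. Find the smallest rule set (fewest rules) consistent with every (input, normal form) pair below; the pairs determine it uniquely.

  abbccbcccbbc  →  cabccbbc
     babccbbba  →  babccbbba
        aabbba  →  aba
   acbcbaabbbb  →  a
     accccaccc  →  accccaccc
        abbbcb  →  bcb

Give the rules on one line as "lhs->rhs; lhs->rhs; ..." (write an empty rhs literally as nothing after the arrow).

  | abbccbcccbbc => ccbcccbbc => cabccbbc
  | babccbbba
  | aabbba => aba
  | acbcbaabbbb => aabbaabbbb => aaabbbb => aabb => a

abb->; cbc->ab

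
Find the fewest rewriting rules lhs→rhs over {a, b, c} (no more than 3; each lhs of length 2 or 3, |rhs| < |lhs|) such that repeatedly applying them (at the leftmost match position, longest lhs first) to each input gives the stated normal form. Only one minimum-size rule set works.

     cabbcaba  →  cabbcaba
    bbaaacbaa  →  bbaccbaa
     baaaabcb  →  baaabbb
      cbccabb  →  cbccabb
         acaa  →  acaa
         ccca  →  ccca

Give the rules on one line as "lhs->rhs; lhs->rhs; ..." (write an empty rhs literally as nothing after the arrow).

aac->cc; abc->bb

  | cabbcaba
  | bbaaacbaa => bbaccbaa
  | baaaabcb => baaabbb
  | cbccabb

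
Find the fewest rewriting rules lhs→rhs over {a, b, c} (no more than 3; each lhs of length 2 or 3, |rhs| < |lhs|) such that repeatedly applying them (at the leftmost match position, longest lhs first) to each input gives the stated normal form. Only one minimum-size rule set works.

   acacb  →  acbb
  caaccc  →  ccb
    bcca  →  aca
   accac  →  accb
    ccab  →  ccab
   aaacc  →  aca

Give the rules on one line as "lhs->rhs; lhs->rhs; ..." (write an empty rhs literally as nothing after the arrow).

  | acacb => acbb
  | caaccc => ccbcc => ccac => ccb
  | bcca => aca
  | accac => accb

aac->cb; bc->a; cac->cb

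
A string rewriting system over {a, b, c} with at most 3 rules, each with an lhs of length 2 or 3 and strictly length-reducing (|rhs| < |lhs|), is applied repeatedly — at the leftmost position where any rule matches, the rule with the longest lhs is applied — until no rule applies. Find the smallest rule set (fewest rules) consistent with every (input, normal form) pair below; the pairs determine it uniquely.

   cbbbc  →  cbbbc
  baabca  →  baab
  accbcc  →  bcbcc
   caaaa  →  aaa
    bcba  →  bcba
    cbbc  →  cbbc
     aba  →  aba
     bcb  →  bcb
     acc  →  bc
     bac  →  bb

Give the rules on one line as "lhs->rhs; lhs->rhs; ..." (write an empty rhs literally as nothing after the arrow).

ac->b; ca->

  | cbbbc
  | baabca => baab
  | accbcc => bcbcc
  | caaaa => aaa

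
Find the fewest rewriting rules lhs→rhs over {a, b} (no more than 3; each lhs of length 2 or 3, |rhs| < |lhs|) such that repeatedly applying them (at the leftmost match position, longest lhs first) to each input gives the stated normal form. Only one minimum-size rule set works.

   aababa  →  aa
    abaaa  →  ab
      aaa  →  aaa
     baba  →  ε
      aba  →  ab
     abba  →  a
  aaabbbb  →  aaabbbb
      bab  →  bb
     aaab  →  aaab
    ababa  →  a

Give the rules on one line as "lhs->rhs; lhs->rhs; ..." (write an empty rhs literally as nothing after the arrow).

  | aababa => aabba => aa
  | abaaa => abaa => aba => ab
  | aaa
  | baba => bba => ε

ba->b; bba->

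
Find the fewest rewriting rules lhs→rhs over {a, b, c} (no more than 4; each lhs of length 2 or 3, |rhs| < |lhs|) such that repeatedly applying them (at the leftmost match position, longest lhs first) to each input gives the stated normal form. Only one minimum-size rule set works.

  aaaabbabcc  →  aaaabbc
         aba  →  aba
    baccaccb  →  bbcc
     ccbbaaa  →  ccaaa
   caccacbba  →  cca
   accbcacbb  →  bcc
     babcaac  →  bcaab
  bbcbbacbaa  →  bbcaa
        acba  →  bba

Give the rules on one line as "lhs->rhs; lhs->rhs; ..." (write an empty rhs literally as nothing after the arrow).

abc->ca; ac->b; cb->c

  | aaaabbabcc => aaaabbcac => aaaabbcb => aaaabbc
  | aba
  | baccaccb => bbcaccb => bbcbcb => bbccb => bbcc
  | ccbbaaa => ccbaaa => ccaaa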